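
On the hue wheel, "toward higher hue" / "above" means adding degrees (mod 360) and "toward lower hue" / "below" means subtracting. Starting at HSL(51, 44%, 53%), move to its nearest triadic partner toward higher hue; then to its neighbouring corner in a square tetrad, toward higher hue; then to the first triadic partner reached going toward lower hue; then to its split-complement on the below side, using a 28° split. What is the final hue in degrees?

293°

+120° (triadic ↑): 51 + 120 = 171°
+90° (square ↑): 171 + 90 = 261°
−120° (triadic ↓): 261 − 120 = 141°
+152° (split-comp 28° ↓): 141 + 152 = 293°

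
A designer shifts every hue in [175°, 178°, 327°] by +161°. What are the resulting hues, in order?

175 + 161 = 336°
178 + 161 = 339°
327 + 161 = 488 → 488 − 360 = 128°

336°, 339°, 128°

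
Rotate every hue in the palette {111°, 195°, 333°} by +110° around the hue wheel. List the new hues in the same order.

221°, 305°, 83°

111 + 110 = 221°
195 + 110 = 305°
333 + 110 = 443 → 443 − 360 = 83°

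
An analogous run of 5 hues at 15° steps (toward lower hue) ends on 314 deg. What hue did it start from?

4 steps of 15° (toward lower hue) give a net shift of −60°.
Start = end − shift: 314 + 60 = 374 → 374 − 360 = 14°

14°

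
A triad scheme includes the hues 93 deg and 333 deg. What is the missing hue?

213°

A triad places three hues 120° apart.
The full set through 93° is {93°, 213°, 333°}.
Given {93°, 333°}, the missing hue is 213°.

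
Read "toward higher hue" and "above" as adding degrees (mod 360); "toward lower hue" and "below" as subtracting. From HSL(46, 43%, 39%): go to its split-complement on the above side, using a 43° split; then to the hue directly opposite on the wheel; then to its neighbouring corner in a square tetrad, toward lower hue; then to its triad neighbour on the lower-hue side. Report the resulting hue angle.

239°

46 + 223 = 269°   (split-comp 43° ↑)
269 + 180 = 449 → 449 − 360 = 89°   (complement)
89 − 90 = -1 → -1 + 360 = 359°   (square ↓)
359 − 120 = 239°   (triadic ↓)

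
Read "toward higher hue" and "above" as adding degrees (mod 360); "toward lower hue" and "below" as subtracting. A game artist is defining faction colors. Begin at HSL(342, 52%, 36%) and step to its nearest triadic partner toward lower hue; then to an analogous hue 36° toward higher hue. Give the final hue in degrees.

342 − 120 = 222°   (triadic ↓)
222 + 36 = 258°   (analog 36° ↑)

258°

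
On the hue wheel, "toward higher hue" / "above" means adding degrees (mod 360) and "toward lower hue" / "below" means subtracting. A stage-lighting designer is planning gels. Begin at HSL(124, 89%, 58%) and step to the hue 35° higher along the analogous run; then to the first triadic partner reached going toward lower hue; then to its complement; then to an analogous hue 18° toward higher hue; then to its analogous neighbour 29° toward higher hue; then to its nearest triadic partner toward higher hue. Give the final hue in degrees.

124 + 35 = 159°   (analog 35° ↑)
159 − 120 = 39°   (triadic ↓)
39 + 180 = 219°   (complement)
219 + 18 = 237°   (analog 18° ↑)
237 + 29 = 266°   (analog 29° ↑)
266 + 120 = 386 → 386 − 360 = 26°   (triadic ↑)

26°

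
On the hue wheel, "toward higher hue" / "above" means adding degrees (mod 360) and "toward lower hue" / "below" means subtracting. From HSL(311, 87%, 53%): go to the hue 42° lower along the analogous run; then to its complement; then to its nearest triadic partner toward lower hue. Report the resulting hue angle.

311 − 42 = 269°   (analog 42° ↓)
269 + 180 = 449 → 449 − 360 = 89°   (complement)
89 − 120 = -31 → -31 + 360 = 329°   (triadic ↓)

329°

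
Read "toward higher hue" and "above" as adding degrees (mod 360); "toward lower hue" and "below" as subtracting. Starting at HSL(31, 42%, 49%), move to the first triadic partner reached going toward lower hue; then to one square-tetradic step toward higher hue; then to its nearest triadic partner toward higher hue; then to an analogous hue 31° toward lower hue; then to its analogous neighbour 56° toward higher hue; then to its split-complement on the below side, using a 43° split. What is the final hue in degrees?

triadic ↓ −120°: 31 − 120 = -89 → -89 + 360 = 271°
square ↑ +90°: 271 + 90 = 361 → 361 − 360 = 1°
triadic ↑ +120°: 1 + 120 = 121°
analog 31° ↓ −31°: 121 − 31 = 90°
analog 56° ↑ +56°: 90 + 56 = 146°
split-comp 43° ↓ +137°: 146 + 137 = 283°

283°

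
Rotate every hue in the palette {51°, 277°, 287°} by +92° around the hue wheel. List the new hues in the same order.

51 + 92 = 143°
277 + 92 = 369 → 369 − 360 = 9°
287 + 92 = 379 → 379 − 360 = 19°

143°, 9°, 19°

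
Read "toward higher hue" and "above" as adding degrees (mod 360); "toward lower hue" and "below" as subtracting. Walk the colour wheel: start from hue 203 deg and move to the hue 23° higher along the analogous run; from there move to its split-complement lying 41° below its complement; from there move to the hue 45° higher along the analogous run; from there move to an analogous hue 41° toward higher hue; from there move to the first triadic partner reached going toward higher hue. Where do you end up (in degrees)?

211°

+23° (analog 23° ↑): 203 + 23 = 226°
+139° (split-comp 41° ↓): 226 + 139 = 365 → 365 − 360 = 5°
+45° (analog 45° ↑): 5 + 45 = 50°
+41° (analog 41° ↑): 50 + 41 = 91°
+120° (triadic ↑): 91 + 120 = 211°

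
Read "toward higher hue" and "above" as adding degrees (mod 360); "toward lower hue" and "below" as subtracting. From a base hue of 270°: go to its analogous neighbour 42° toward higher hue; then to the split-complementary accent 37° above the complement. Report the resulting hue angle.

169°

analog 42° ↑ +42°: 270 + 42 = 312°
split-comp 37° ↑ +217°: 312 + 217 = 529 → 529 − 360 = 169°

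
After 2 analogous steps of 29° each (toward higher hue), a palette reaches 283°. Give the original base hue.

2 steps of 29° (toward higher hue) give a net shift of +58°.
Start = end − shift: 283 − 58 = 225°

225°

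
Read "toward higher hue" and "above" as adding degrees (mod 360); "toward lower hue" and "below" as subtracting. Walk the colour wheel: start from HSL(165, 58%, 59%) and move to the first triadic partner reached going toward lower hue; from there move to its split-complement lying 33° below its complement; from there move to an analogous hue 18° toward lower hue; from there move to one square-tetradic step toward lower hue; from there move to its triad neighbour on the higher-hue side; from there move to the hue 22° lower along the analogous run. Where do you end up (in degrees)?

182°

165 − 120 = 45°   (triadic ↓)
45 + 147 = 192°   (split-comp 33° ↓)
192 − 18 = 174°   (analog 18° ↓)
174 − 90 = 84°   (square ↓)
84 + 120 = 204°   (triadic ↑)
204 − 22 = 182°   (analog 22° ↓)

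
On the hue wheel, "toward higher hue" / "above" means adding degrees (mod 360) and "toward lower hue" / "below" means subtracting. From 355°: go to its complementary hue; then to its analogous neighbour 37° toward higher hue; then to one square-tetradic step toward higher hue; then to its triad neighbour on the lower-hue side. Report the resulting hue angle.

182°

355 + 180 = 535 → 535 − 360 = 175°   (complement)
175 + 37 = 212°   (analog 37° ↑)
212 + 90 = 302°   (square ↑)
302 − 120 = 182°   (triadic ↓)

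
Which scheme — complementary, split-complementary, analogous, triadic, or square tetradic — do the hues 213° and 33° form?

complementary

Sort the hues: 33°, 213°.
Successive gaps around the wheel: 180°, 180°.
Two hues 180° apart are complementary.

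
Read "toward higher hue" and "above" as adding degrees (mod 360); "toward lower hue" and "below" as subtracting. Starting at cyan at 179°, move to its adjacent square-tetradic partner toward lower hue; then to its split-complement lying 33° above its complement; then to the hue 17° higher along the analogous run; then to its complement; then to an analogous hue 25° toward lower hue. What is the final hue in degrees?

114°

−90° (square ↓): 179 − 90 = 89°
+213° (split-comp 33° ↑): 89 + 213 = 302°
+17° (analog 17° ↑): 302 + 17 = 319°
+180° (complement): 319 + 180 = 499 → 499 − 360 = 139°
−25° (analog 25° ↓): 139 − 25 = 114°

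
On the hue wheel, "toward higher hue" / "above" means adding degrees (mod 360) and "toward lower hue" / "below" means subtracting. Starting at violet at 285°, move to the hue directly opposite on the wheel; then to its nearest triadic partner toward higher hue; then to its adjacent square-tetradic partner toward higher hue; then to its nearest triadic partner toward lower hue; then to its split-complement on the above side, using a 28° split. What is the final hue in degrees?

complement +180°: 285 + 180 = 465 → 465 − 360 = 105°
triadic ↑ +120°: 105 + 120 = 225°
square ↑ +90°: 225 + 90 = 315°
triadic ↓ −120°: 315 − 120 = 195°
split-comp 28° ↑ +208°: 195 + 208 = 403 → 403 − 360 = 43°

43°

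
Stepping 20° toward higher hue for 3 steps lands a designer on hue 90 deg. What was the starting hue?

30°

3 steps of 20° (toward higher hue) give a net shift of +60°.
Start = end − shift: 90 − 60 = 30°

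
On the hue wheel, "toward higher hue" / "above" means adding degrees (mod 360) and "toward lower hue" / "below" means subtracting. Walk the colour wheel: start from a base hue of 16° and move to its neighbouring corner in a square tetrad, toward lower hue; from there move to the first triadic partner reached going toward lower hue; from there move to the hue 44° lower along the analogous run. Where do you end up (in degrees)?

square ↓ −90°: 16 − 90 = -74 → -74 + 360 = 286°
triadic ↓ −120°: 286 − 120 = 166°
analog 44° ↓ −44°: 166 − 44 = 122°

122°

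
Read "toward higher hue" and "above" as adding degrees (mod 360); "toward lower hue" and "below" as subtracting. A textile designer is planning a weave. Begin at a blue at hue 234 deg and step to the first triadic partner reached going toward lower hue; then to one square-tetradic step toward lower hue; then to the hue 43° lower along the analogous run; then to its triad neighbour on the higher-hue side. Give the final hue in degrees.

234 − 120 = 114°   (triadic ↓)
114 − 90 = 24°   (square ↓)
24 − 43 = -19 → -19 + 360 = 341°   (analog 43° ↓)
341 + 120 = 461 → 461 − 360 = 101°   (triadic ↑)

101°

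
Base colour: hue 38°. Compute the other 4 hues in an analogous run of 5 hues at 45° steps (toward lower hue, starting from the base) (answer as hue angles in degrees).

Analogous hues sit every 45° along the wheel.
38 − 45 = -7 → -7 + 360 = 353°
38 − 90 = -52 → -52 + 360 = 308°
38 − 135 = -97 → -97 + 360 = 263°
38 − 180 = -142 → -142 + 360 = 218°

353°, 308°, 263° and 218°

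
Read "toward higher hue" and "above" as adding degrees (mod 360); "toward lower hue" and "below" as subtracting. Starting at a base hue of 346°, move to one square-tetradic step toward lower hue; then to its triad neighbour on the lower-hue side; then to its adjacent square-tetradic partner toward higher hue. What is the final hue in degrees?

226°

346 − 90 = 256°   (square ↓)
256 − 120 = 136°   (triadic ↓)
136 + 90 = 226°   (square ↑)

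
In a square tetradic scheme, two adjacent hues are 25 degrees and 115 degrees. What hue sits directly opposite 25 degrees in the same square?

205°

A square tetradic scheme places four hues 90° apart; opposite corners are 180° apart.
25 + 180 = 205°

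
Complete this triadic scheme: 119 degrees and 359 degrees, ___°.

239°

A triad places three hues 120° apart.
The full set through 119° is {119°, 239°, 359°}.
Given {119°, 359°}, the missing hue is 239°.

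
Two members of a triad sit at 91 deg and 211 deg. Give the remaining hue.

331°

A triad spaces three hues 120° apart.
The full set is {91°, 211°, 331°}.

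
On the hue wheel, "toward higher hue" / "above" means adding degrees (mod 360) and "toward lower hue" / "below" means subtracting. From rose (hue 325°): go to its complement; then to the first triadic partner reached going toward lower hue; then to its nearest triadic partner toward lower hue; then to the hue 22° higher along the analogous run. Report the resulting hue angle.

+180° (complement): 325 + 180 = 505 → 505 − 360 = 145°
−120° (triadic ↓): 145 − 120 = 25°
−120° (triadic ↓): 25 − 120 = -95 → -95 + 360 = 265°
+22° (analog 22° ↑): 265 + 22 = 287°

287°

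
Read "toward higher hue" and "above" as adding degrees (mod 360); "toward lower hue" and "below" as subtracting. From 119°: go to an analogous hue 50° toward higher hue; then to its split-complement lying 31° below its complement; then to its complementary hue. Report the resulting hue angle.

138°

analog 50° ↑ +50°: 119 + 50 = 169°
split-comp 31° ↓ +149°: 169 + 149 = 318°
complement +180°: 318 + 180 = 498 → 498 − 360 = 138°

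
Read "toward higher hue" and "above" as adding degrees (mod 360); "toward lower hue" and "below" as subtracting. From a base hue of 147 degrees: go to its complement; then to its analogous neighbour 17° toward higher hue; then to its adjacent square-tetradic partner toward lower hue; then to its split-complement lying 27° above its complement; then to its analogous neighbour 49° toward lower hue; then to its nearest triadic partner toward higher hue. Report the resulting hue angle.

complement +180°: 147 + 180 = 327°
analog 17° ↑ +17°: 327 + 17 = 344°
square ↓ −90°: 344 − 90 = 254°
split-comp 27° ↑ +207°: 254 + 207 = 461 → 461 − 360 = 101°
analog 49° ↓ −49°: 101 − 49 = 52°
triadic ↑ +120°: 52 + 120 = 172°

172°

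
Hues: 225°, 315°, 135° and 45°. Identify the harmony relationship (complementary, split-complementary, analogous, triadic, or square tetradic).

Sort the hues: 45°, 135°, 225°, 315°.
Successive gaps around the wheel: 90°, 90°, 90°, 90°.
Four hues every 90° form a square tetradic scheme.

square tetradic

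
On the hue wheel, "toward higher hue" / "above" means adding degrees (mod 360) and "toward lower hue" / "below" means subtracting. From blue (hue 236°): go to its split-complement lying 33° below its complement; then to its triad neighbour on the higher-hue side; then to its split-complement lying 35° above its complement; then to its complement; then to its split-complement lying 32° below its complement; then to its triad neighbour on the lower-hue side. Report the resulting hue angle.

+147° (split-comp 33° ↓): 236 + 147 = 383 → 383 − 360 = 23°
+120° (triadic ↑): 23 + 120 = 143°
+215° (split-comp 35° ↑): 143 + 215 = 358°
+180° (complement): 358 + 180 = 538 → 538 − 360 = 178°
+148° (split-comp 32° ↓): 178 + 148 = 326°
−120° (triadic ↓): 326 − 120 = 206°

206°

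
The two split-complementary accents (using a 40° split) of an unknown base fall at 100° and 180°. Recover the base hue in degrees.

The accents sit 40° either side of the complement, so the complement is their short-arc midpoint on the wheel.
Short-arc midpoint of 100° and 180°: 140°.
Base is 180° from the complement: 140 − 180 = -40 → -40 + 360 = 320°

320°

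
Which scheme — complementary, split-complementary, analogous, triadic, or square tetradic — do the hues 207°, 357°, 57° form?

split-complementary

Sort the hues: 57°, 207°, 357°.
Successive gaps around the wheel: 150°, 150°, 60°.
Two 150° gaps and one 60° gap — a base hue opposite a pair of accents 30° either side of its complement — is the split-complementary pattern.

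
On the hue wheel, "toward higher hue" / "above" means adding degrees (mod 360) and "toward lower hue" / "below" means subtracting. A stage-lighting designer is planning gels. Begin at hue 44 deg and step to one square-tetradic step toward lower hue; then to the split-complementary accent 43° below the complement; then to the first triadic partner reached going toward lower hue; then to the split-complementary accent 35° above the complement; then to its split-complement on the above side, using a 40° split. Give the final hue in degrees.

46°

square ↓ −90°: 44 − 90 = -46 → -46 + 360 = 314°
split-comp 43° ↓ +137°: 314 + 137 = 451 → 451 − 360 = 91°
triadic ↓ −120°: 91 − 120 = -29 → -29 + 360 = 331°
split-comp 35° ↑ +215°: 331 + 215 = 546 → 546 − 360 = 186°
split-comp 40° ↑ +220°: 186 + 220 = 406 → 406 − 360 = 46°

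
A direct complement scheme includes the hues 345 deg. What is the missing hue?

165°

The complement sits 180° across the wheel.
The full set through 345° is {165°, 345°}.
Given {345°}, the missing hue is 165°.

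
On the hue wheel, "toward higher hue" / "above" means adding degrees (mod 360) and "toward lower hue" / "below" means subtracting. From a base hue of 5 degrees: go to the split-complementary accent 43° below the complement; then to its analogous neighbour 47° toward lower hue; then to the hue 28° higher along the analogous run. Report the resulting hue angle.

123°

5 + 137 = 142°   (split-comp 43° ↓)
142 − 47 = 95°   (analog 47° ↓)
95 + 28 = 123°   (analog 28° ↑)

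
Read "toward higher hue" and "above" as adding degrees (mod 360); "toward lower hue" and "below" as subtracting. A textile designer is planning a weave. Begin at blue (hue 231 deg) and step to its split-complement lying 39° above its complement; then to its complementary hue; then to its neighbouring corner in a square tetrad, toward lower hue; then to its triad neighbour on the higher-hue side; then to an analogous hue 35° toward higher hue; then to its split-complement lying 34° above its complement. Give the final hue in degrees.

189°

231 + 219 = 450 → 450 − 360 = 90°   (split-comp 39° ↑)
90 + 180 = 270°   (complement)
270 − 90 = 180°   (square ↓)
180 + 120 = 300°   (triadic ↑)
300 + 35 = 335°   (analog 35° ↑)
335 + 214 = 549 → 549 − 360 = 189°   (split-comp 34° ↑)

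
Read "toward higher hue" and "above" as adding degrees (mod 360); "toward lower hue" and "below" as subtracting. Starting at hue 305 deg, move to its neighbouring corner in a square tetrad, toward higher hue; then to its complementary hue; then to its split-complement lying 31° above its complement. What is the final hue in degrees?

66°

305 + 90 = 395 → 395 − 360 = 35°   (square ↑)
35 + 180 = 215°   (complement)
215 + 211 = 426 → 426 − 360 = 66°   (split-comp 31° ↑)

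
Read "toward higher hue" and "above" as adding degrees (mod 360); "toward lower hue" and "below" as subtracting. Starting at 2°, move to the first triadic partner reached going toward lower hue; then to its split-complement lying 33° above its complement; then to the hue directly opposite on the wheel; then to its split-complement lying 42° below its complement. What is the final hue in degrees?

triadic ↓ −120°: 2 − 120 = -118 → -118 + 360 = 242°
split-comp 33° ↑ +213°: 242 + 213 = 455 → 455 − 360 = 95°
complement +180°: 95 + 180 = 275°
split-comp 42° ↓ +138°: 275 + 138 = 413 → 413 − 360 = 53°

53°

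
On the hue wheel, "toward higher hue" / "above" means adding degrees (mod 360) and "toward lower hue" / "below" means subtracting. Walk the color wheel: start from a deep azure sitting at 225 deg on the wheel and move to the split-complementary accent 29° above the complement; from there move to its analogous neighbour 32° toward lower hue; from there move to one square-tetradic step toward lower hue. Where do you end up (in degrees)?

+209° (split-comp 29° ↑): 225 + 209 = 434 → 434 − 360 = 74°
−32° (analog 32° ↓): 74 − 32 = 42°
−90° (square ↓): 42 − 90 = -48 → -48 + 360 = 312°

312°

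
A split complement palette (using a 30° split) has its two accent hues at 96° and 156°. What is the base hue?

306°

The accents sit 30° either side of the complement, so the complement is their short-arc midpoint on the wheel.
Short-arc midpoint of 96° and 156°: 126°.
Base is 180° from the complement: 126 − 180 = -54 → -54 + 360 = 306°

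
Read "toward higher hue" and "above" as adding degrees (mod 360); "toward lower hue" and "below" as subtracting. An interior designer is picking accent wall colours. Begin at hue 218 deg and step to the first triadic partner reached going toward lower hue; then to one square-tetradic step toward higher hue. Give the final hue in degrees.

−120° (triadic ↓): 218 − 120 = 98°
+90° (square ↑): 98 + 90 = 188°

188°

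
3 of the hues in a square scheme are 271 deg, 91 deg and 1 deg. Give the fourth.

181°

A square tetradic scheme places four hues every 90°.
The full set through 1° is {1°, 91°, 181°, 271°}.
Given {1°, 91°, 271°}, the missing hue is 181°.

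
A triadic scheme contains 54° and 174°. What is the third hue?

A triad spaces three hues 120° apart.
The full set is {54°, 174°, 294°}.

294°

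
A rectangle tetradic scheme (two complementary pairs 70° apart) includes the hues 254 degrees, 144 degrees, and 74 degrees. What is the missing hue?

A rectangular tetradic uses two complementary pairs 70° apart: offsets 0°, 70°, 180°, 250°.
Among {74°, 144°, 254°}, 254° and 74° are a 180° pair.
The remaining hue 144° needs its own complement: 144 + 180 = 324°

324°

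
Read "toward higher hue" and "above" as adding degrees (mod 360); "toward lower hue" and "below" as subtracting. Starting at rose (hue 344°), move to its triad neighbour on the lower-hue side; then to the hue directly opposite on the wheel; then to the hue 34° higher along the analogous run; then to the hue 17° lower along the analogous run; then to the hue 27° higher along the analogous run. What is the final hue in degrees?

88°

344 − 120 = 224°   (triadic ↓)
224 + 180 = 404 → 404 − 360 = 44°   (complement)
44 + 34 = 78°   (analog 34° ↑)
78 − 17 = 61°   (analog 17° ↓)
61 + 27 = 88°   (analog 27° ↑)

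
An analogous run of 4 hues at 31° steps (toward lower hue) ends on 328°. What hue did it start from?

3 steps of 31° (toward lower hue) give a net shift of −93°.
Start = end − shift: 328 + 93 = 421 → 421 − 360 = 61°

61°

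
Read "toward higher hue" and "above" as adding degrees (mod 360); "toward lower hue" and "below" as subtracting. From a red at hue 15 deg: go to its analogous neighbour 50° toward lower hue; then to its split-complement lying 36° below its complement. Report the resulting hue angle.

109°

−50° (analog 50° ↓): 15 − 50 = -35 → -35 + 360 = 325°
+144° (split-comp 36° ↓): 325 + 144 = 469 → 469 − 360 = 109°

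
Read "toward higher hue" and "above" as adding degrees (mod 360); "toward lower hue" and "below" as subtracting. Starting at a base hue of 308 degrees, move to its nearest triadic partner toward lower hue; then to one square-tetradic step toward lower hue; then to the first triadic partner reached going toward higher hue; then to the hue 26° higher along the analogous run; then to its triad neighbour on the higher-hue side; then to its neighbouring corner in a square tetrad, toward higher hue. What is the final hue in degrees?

94°

308 − 120 = 188°   (triadic ↓)
188 − 90 = 98°   (square ↓)
98 + 120 = 218°   (triadic ↑)
218 + 26 = 244°   (analog 26° ↑)
244 + 120 = 364 → 364 − 360 = 4°   (triadic ↑)
4 + 90 = 94°   (square ↑)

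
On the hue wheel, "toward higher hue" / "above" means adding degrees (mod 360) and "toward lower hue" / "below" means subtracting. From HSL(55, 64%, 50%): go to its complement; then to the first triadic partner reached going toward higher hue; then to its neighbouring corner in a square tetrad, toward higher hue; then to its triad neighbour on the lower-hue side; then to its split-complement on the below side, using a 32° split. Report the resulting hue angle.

complement +180°: 55 + 180 = 235°
triadic ↑ +120°: 235 + 120 = 355°
square ↑ +90°: 355 + 90 = 445 → 445 − 360 = 85°
triadic ↓ −120°: 85 − 120 = -35 → -35 + 360 = 325°
split-comp 32° ↓ +148°: 325 + 148 = 473 → 473 − 360 = 113°

113°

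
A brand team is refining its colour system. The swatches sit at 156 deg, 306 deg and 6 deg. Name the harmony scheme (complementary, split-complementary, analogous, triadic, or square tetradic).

split-complementary

Sort the hues: 6°, 156°, 306°.
Successive gaps around the wheel: 150°, 150°, 60°.
Two 150° gaps and one 60° gap — a base hue opposite a pair of accents 30° either side of its complement — is the split-complementary pattern.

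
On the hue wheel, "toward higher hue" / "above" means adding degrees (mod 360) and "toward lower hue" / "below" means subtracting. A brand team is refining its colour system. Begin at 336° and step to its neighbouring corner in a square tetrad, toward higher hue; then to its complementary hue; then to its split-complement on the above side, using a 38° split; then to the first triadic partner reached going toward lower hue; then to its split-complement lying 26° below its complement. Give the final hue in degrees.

138°

336 + 90 = 426 → 426 − 360 = 66°   (square ↑)
66 + 180 = 246°   (complement)
246 + 218 = 464 → 464 − 360 = 104°   (split-comp 38° ↑)
104 − 120 = -16 → -16 + 360 = 344°   (triadic ↓)
344 + 154 = 498 → 498 − 360 = 138°   (split-comp 26° ↓)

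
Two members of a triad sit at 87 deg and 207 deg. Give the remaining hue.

A triad spaces three hues 120° apart.
The full set is {87°, 207°, 327°}.

327°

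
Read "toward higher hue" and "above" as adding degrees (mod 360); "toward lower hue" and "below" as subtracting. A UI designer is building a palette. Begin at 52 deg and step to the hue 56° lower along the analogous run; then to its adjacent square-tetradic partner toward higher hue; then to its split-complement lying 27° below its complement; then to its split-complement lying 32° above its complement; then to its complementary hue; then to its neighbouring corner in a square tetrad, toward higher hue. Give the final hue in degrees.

52 − 56 = -4 → -4 + 360 = 356°   (analog 56° ↓)
356 + 90 = 446 → 446 − 360 = 86°   (square ↑)
86 + 153 = 239°   (split-comp 27° ↓)
239 + 212 = 451 → 451 − 360 = 91°   (split-comp 32° ↑)
91 + 180 = 271°   (complement)
271 + 90 = 361 → 361 − 360 = 1°   (square ↑)

1°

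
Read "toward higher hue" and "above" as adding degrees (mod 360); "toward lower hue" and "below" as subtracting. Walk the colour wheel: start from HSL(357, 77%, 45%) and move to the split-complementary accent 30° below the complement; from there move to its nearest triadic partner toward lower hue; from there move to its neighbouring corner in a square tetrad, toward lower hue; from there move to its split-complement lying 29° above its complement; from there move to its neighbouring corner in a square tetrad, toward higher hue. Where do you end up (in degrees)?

357 + 150 = 507 → 507 − 360 = 147°   (split-comp 30° ↓)
147 − 120 = 27°   (triadic ↓)
27 − 90 = -63 → -63 + 360 = 297°   (square ↓)
297 + 209 = 506 → 506 − 360 = 146°   (split-comp 29° ↑)
146 + 90 = 236°   (square ↑)

236°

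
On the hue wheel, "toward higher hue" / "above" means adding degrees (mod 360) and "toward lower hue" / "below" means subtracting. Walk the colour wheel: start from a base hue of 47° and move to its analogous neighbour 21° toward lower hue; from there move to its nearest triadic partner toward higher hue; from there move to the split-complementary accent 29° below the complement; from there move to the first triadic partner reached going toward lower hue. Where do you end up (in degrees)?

177°

analog 21° ↓ −21°: 47 − 21 = 26°
triadic ↑ +120°: 26 + 120 = 146°
split-comp 29° ↓ +151°: 146 + 151 = 297°
triadic ↓ −120°: 297 − 120 = 177°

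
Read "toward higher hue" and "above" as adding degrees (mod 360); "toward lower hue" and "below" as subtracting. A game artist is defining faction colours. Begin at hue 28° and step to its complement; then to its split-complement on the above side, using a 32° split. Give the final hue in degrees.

+180° (complement): 28 + 180 = 208°
+212° (split-comp 32° ↑): 208 + 212 = 420 → 420 − 360 = 60°

60°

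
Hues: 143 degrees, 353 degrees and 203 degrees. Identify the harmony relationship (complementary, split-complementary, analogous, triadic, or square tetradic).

Sort the hues: 143°, 203°, 353°.
Successive gaps around the wheel: 60°, 150°, 150°.
Two 150° gaps and one 60° gap — a base hue opposite a pair of accents 30° either side of its complement — is the split-complementary pattern.

split-complementary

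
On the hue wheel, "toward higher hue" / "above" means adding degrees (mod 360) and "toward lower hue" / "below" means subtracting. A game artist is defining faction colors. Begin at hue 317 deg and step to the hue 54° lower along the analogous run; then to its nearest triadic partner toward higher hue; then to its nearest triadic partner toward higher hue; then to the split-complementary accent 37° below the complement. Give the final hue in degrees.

286°

analog 54° ↓ −54°: 317 − 54 = 263°
triadic ↑ +120°: 263 + 120 = 383 → 383 − 360 = 23°
triadic ↑ +120°: 23 + 120 = 143°
split-comp 37° ↓ +143°: 143 + 143 = 286°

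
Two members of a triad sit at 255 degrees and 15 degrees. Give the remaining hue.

135°

A triad spaces three hues 120° apart.
The full set is {15°, 135°, 255°}.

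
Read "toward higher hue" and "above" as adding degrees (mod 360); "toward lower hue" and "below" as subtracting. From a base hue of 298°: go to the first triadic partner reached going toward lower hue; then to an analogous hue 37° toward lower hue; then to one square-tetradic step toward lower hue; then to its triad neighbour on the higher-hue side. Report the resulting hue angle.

298 − 120 = 178°   (triadic ↓)
178 − 37 = 141°   (analog 37° ↓)
141 − 90 = 51°   (square ↓)
51 + 120 = 171°   (triadic ↑)

171°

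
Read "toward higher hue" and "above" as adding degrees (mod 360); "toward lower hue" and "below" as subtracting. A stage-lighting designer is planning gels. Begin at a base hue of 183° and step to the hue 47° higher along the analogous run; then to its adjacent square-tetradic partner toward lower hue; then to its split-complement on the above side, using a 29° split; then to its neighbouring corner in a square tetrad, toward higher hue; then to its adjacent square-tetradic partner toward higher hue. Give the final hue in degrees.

169°

analog 47° ↑ +47°: 183 + 47 = 230°
square ↓ −90°: 230 − 90 = 140°
split-comp 29° ↑ +209°: 140 + 209 = 349°
square ↑ +90°: 349 + 90 = 439 → 439 − 360 = 79°
square ↑ +90°: 79 + 90 = 169°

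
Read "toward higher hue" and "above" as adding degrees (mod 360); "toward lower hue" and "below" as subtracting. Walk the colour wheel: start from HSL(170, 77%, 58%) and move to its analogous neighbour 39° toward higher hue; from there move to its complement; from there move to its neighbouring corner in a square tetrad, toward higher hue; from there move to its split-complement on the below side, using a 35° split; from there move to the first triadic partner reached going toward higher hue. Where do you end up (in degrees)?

analog 39° ↑ +39°: 170 + 39 = 209°
complement +180°: 209 + 180 = 389 → 389 − 360 = 29°
square ↑ +90°: 29 + 90 = 119°
split-comp 35° ↓ +145°: 119 + 145 = 264°
triadic ↑ +120°: 264 + 120 = 384 → 384 − 360 = 24°

24°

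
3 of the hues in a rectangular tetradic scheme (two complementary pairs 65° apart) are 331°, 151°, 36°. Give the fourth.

A rectangular tetradic uses two complementary pairs 65° apart: offsets 0°, 65°, 180°, 245°.
Among {36°, 151°, 331°}, 151° and 331° are a 180° pair.
The remaining hue 36° needs its own complement: 36 + 180 = 216°

216°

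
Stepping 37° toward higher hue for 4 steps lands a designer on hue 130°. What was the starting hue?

342°

4 steps of 37° (toward higher hue) give a net shift of +148°.
Start = end − shift: 130 − 148 = -18 → -18 + 360 = 342°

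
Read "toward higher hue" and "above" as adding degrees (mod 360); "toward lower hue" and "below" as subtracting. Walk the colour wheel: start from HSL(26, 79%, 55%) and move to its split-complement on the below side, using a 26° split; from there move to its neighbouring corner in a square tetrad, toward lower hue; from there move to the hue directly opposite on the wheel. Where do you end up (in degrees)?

+154° (split-comp 26° ↓): 26 + 154 = 180°
−90° (square ↓): 180 − 90 = 90°
+180° (complement): 90 + 180 = 270°

270°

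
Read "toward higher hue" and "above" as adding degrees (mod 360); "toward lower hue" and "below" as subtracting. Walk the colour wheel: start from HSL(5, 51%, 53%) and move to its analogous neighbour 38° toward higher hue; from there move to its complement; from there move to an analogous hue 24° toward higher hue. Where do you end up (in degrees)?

analog 38° ↑ +38°: 5 + 38 = 43°
complement +180°: 43 + 180 = 223°
analog 24° ↑ +24°: 223 + 24 = 247°

247°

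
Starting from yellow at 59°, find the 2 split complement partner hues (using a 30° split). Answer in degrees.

Complement of 59°: 59 + 180 = 239°
239 − 30 = 209°
239 + 30 = 269°

209° and 269°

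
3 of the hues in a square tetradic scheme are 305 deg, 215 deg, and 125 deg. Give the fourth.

A square tetradic scheme places four hues every 90°.
The full set through 125° is {35°, 125°, 215°, 305°}.
Given {125°, 215°, 305°}, the missing hue is 35°.

35°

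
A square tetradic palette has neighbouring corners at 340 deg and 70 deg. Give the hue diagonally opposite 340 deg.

160°

A square tetradic scheme places four hues 90° apart; opposite corners are 180° apart.
340 + 180 = 520 → 520 − 360 = 160°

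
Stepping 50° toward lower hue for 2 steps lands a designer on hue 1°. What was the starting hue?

2 steps of 50° (toward lower hue) give a net shift of −100°.
Start = end − shift: 1 + 100 = 101°

101°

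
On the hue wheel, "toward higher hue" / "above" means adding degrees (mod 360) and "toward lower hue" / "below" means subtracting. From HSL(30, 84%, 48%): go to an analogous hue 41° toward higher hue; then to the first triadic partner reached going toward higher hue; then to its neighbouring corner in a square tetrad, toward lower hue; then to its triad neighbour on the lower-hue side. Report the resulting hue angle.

341°

+41° (analog 41° ↑): 30 + 41 = 71°
+120° (triadic ↑): 71 + 120 = 191°
−90° (square ↓): 191 − 90 = 101°
−120° (triadic ↓): 101 − 120 = -19 → -19 + 360 = 341°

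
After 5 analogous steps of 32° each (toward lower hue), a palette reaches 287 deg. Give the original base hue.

87°

5 steps of 32° (toward lower hue) give a net shift of −160°.
Start = end − shift: 287 + 160 = 447 → 447 − 360 = 87°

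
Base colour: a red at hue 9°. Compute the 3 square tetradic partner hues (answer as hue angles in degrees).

99°, 189° and 279°

A square tetradic scheme places four hues every 90°.
9 + 90 = 99°
9 + 180 = 189°
9 + 270 = 279°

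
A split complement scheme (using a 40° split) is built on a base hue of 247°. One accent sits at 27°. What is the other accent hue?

Split-complementary hues sit 40° either side of the complement.
Complement of the base 247°: 247 + 180 = 427 → 427 − 360 = 67°
The given accent 27° is 40° one side of 67°; the other accent sits 40° the other side: 67 + 40 = 107°

107°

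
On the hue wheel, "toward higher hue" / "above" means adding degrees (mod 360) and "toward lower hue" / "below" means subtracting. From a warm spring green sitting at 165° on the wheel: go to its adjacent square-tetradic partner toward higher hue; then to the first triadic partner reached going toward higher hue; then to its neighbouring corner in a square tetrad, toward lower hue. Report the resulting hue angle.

285°

165 + 90 = 255°   (square ↑)
255 + 120 = 375 → 375 − 360 = 15°   (triadic ↑)
15 − 90 = -75 → -75 + 360 = 285°   (square ↓)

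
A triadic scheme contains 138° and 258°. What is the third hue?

A triad spaces three hues 120° apart.
The full set is {18°, 138°, 258°}.

18°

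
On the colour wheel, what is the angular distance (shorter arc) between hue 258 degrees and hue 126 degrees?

|258 − 126| = 132.
132 ≤ 180, so the shorter arc is 132°.

132°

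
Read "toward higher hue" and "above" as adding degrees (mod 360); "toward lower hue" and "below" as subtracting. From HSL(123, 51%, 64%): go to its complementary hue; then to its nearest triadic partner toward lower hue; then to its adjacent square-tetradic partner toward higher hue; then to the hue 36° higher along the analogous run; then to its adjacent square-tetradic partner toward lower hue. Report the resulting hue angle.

complement +180°: 123 + 180 = 303°
triadic ↓ −120°: 303 − 120 = 183°
square ↑ +90°: 183 + 90 = 273°
analog 36° ↑ +36°: 273 + 36 = 309°
square ↓ −90°: 309 − 90 = 219°

219°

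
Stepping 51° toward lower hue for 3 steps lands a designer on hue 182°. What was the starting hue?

3 steps of 51° (toward lower hue) give a net shift of −153°.
Start = end − shift: 182 + 153 = 335°

335°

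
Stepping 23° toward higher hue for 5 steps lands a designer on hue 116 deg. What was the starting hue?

5 steps of 23° (toward higher hue) give a net shift of +115°.
Start = end − shift: 116 − 115 = 1°

1°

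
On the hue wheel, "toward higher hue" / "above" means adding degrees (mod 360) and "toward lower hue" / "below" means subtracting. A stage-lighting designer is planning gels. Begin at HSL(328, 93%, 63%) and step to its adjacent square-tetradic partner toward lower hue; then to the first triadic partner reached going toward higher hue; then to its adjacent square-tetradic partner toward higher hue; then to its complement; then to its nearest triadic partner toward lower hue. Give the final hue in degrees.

328 − 90 = 238°   (square ↓)
238 + 120 = 358°   (triadic ↑)
358 + 90 = 448 → 448 − 360 = 88°   (square ↑)
88 + 180 = 268°   (complement)
268 − 120 = 148°   (triadic ↓)

148°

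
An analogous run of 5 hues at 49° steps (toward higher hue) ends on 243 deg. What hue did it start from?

4 steps of 49° (toward higher hue) give a net shift of +196°.
Start = end − shift: 243 − 196 = 47°

47°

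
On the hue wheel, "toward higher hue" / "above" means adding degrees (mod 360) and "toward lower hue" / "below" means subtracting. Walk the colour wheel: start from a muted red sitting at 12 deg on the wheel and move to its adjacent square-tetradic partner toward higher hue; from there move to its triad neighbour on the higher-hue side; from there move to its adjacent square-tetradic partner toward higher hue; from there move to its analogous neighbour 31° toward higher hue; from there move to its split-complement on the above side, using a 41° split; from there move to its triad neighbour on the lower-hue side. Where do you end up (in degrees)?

84°

square ↑ +90°: 12 + 90 = 102°
triadic ↑ +120°: 102 + 120 = 222°
square ↑ +90°: 222 + 90 = 312°
analog 31° ↑ +31°: 312 + 31 = 343°
split-comp 41° ↑ +221°: 343 + 221 = 564 → 564 − 360 = 204°
triadic ↓ −120°: 204 − 120 = 84°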